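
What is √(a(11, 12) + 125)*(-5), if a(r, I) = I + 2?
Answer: -5*√139 ≈ -58.949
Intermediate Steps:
a(r, I) = 2 + I
√(a(11, 12) + 125)*(-5) = √((2 + 12) + 125)*(-5) = √(14 + 125)*(-5) = √139*(-5) = -5*√139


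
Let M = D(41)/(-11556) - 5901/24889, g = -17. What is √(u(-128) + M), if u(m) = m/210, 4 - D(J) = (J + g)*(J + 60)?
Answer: 8*I*√7006487624476305/838883745 ≈ 0.79825*I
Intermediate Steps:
D(J) = 4 - (-17 + J)*(60 + J) (D(J) = 4 - (J - 17)*(J + 60) = 4 - (-17 + J)*(60 + J))
u(m) = m/210 (u(m) = m*(1/210) = m/210)
M = -1990144/71904321 (M = (1024 - 1*41² - 43*41)/(-11556) - 5901/24889 = (1024 - 1*1681 - 1763)*(-1/11556) - 5901*1/24889 = (1024 - 1681 - 1763)*(-1/11556) - 5901/24889 = -2420*(-1/11556) - 5901/24889 = 605/2889 - 5901/24889 = -1990144/71904321 ≈ -0.027678)
√(u(-128) + M) = √((1/210)*(-128) - 1990144/71904321) = √(-64/105 - 1990144/71904321) = √(-1603613888/2516651235) = 8*I*√7006487624476305/838883745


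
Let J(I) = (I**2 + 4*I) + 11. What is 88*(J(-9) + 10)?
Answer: 5808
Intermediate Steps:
J(I) = 11 + I**2 + 4*I
88*(J(-9) + 10) = 88*((11 + (-9)**2 + 4*(-9)) + 10) = 88*((11 + 81 - 36) + 10) = 88*(56 + 10) = 88*66 = 5808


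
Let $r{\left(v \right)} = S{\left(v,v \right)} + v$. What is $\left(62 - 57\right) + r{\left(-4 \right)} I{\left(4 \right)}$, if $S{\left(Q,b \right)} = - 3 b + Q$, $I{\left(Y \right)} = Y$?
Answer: $21$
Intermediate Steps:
$S{\left(Q,b \right)} = Q - 3 b$
$r{\left(v \right)} = - v$ ($r{\left(v \right)} = \left(v - 3 v\right) + v = - 2 v + v = - v$)
$\left(62 - 57\right) + r{\left(-4 \right)} I{\left(4 \right)} = \left(62 - 57\right) + \left(-1\right) \left(-4\right) 4 = 5 + 4 \cdot 4 = 5 + 16 = 21$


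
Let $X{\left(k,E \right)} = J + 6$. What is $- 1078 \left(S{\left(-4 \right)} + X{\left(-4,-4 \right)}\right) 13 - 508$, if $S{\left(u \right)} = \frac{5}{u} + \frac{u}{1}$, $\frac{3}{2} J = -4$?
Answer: $\frac{158113}{6} \approx 26352.0$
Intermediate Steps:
$J = - \frac{8}{3}$ ($J = \frac{2}{3} \left(-4\right) = - \frac{8}{3} \approx -2.6667$)
$X{\left(k,E \right)} = \frac{10}{3}$ ($X{\left(k,E \right)} = - \frac{8}{3} + 6 = \frac{10}{3}$)
$S{\left(u \right)} = u + \frac{5}{u}$ ($S{\left(u \right)} = \frac{5}{u} + u 1 = \frac{5}{u} + u = u + \frac{5}{u}$)
$- 1078 \left(S{\left(-4 \right)} + X{\left(-4,-4 \right)}\right) 13 - 508 = - 1078 \left(\left(-4 + \frac{5}{-4}\right) + \frac{10}{3}\right) 13 - 508 = - 1078 \left(\left(-4 + 5 \left(- \frac{1}{4}\right)\right) + \frac{10}{3}\right) 13 - 508 = - 1078 \left(\left(-4 - \frac{5}{4}\right) + \frac{10}{3}\right) 13 - 508 = - 1078 \left(- \frac{21}{4} + \frac{10}{3}\right) 13 - 508 = - 1078 \left(\left(- \frac{23}{12}\right) 13\right) - 508 = \left(-1078\right) \left(- \frac{299}{12}\right) - 508 = \frac{161161}{6} - 508 = \frac{158113}{6}$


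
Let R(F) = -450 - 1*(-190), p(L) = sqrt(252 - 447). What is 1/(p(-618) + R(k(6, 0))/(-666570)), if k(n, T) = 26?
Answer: 133314/66647334787 - 4443155649*I*sqrt(195)/866415352231 ≈ 2.0003e-6 - 0.071612*I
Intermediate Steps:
p(L) = I*sqrt(195) (p(L) = sqrt(-195) = I*sqrt(195))
R(F) = -260 (R(F) = -450 + 190 = -260)
1/(p(-618) + R(k(6, 0))/(-666570)) = 1/(I*sqrt(195) - 260/(-666570)) = 1/(I*sqrt(195) - 260*(-1/666570)) = 1/(I*sqrt(195) + 26/66657) = 1/(26/66657 + I*sqrt(195))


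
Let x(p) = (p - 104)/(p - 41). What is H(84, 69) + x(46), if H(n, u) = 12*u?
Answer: 4082/5 ≈ 816.40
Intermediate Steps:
x(p) = (-104 + p)/(-41 + p)
H(84, 69) + x(46) = 12*69 + (-104 + 46)/(-41 + 46) = 828 - 58/5 = 4082/5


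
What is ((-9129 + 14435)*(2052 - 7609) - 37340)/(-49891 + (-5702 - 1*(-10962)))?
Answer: 29522782/44631 ≈ 661.49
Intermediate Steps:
((-9129 + 14435)*(2052 - 7609) - 37340)/(-49891 + (-5702 - 1*(-10962))) = (5306*(-5557) - 37340)/(-49891 + (-5702 + 10962)) = (-29485442 - 37340)/(-49891 + 5260) = -29522782/(-44631) = -29522782*(-1/44631) = 29522782/44631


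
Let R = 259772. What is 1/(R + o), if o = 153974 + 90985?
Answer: 1/504731 ≈ 1.9813e-6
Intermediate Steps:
o = 244959
1/(R + o) = 1/(259772 + 244959) = 1/504731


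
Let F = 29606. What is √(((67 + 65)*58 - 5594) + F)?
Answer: 2*√7917 ≈ 177.96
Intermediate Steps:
√(((67 + 65)*58 - 5594) + F) = √(((67 + 65)*58 - 5594) + 29606) = √((132*58 - 5594) + 29606) = √((7656 - 5594) + 29606) = √(2062 + 29606) = √31668 = 2*√7917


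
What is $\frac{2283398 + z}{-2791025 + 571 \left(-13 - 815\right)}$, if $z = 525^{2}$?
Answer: $- \frac{2559023}{3263813} \approx -0.78406$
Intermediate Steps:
$z = 275625$
$\frac{2283398 + z}{-2791025 + 571 \left(-13 - 815\right)} = \frac{2283398 + 275625}{-2791025 + 571 \left(-13 - 815\right)} = \frac{2559023}{-2791025 + 571 \left(-828\right)} = \frac{2559023}{-2791025 - 472788} = \frac{2559023}{-3263813} = 2559023 \left(- \frac{1}{3263813}\right) = - \frac{2559023}{3263813}$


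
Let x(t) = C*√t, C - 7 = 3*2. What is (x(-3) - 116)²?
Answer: 12949 - 3016*I*√3 ≈ 12949.0 - 5223.9*I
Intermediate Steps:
C = 13 (C = 7 + 3*2 = 7 + 6 = 13)
x(t) = 13*√t
(x(-3) - 116)² = (13*√(-3) - 116)² = (13*(I*√3) - 116)² = (13*I*√3 - 116)² = (-116 + 13*I*√3)²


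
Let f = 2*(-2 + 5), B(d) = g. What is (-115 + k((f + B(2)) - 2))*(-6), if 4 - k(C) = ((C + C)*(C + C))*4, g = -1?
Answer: 1530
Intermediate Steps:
B(d) = -1
f = 6 (f = 2*3 = 6)
k(C) = 4 - 16*C**2 (k(C) = 4 - (C + C)*(C + C)*4 = 4 - (2*C)*(2*C)*4 = 4 - 4*C**2*4 = 4 - 16*C**2)
(-115 + k((f + B(2)) - 2))*(-6) = (-115 + (4 - 16*((6 - 1) - 2)**2))*(-6) = (-115 + (4 - 16*(5 - 2)**2))*(-6) = (-115 + (4 - 16*3**2))*(-6) = (-115 + (4 - 16*9))*(-6) = (-115 + (4 - 144))*(-6) = (-115 - 140)*(-6) = -255*(-6) = 1530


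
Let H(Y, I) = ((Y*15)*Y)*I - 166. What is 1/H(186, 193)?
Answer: 1/100155254 ≈ 9.9845e-9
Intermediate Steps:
H(Y, I) = -166 + 15*I*Y**2 (H(Y, I) = ((15*Y)*Y)*I - 166 = (15*Y**2)*I - 166 = 15*I*Y**2 - 166 = -166 + 15*I*Y**2)
1/H(186, 193) = 1/(-166 + 15*193*186**2) = 1/(-166 + 15*193*34596) = 1/(-166 + 100155420) = 1/100155254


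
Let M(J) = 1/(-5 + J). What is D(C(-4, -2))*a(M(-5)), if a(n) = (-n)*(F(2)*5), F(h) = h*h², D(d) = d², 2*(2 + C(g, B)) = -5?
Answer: 81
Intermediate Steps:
C(g, B) = -9/2 (C(g, B) = -2 + (½)*(-5) = -2 - 5/2 = -9/2)
F(h) = h³
a(n) = -40*n (a(n) = (-n)*(2³*5) = (-n)*(8*5) = -n*40 = -40*n)
D(C(-4, -2))*a(M(-5)) = (-9/2)²*(-40/(-5 - 5)) = 81*(-40/(-10))/4 = 81*(-40*(-⅒))/4 = (81/4)*4 = 81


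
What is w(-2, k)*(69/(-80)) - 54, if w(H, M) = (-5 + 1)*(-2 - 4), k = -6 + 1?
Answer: -747/10 ≈ -74.700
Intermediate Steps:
k = -5
w(H, M) = 24 (w(H, M) = -4*(-6) = 24)
w(-2, k)*(69/(-80)) - 54 = 24*(69/(-80)) - 54 = 24*(69*(-1/80)) - 54 = 24*(-69/80) - 54 = -207/10 - 54 = -747/10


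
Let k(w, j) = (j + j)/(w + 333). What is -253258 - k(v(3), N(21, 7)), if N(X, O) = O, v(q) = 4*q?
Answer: -87374024/345 ≈ -2.5326e+5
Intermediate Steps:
k(w, j) = 2*j/(333 + w) (k(w, j) = (2*j)/(333 + w) = 2*j/(333 + w))
-253258 - k(v(3), N(21, 7)) = -253258 - 2*7/(333 + 4*3) = -253258 - 2*7/(333 + 12) = -253258 - 2*7/345 = -253258 - 1*14/345 = -253258 - 14/345 = -87374024/345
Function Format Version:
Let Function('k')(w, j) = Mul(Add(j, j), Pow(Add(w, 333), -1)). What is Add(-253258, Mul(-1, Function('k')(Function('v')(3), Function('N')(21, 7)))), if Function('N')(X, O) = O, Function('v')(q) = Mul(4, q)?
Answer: Rational(-87374024, 345) ≈ -2.5326e+5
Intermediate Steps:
Function('k')(w, j) = Mul(2, j, Pow(Add(333, w), -1)) (Function('k')(w, j) = Mul(Mul(2, j), Pow(Add(333, w), -1)) = Mul(2, j, Pow(Add(333, w), -1)))
Add(-253258, Mul(-1, Function('k')(Function('v')(3), Function('N')(21, 7)))) = Add(-253258, Mul(-1, Mul(2, 7, Pow(Add(333, Mul(4, 3)), -1)))) = Add(-253258, Mul(-1, Mul(2, 7, Pow(Add(333, 12), -1)))) = Add(-253258, Mul(-1, Mul(2, 7, Pow(345, -1)))) = Add(-253258, Mul(-1, Mul(2, 7, Rational(1, 345)))) = Add(-253258, Mul(-1, Rational(14, 345))) = Add(-253258, Rational(-14, 345)) = Rational(-87374024, 345)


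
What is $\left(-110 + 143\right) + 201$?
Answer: $234$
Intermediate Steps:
$\left(-110 + 143\right) + 201 = 33 + 201 = 234$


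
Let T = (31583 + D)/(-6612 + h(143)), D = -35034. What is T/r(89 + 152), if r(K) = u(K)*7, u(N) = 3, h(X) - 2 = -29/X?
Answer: 70499/2835777 ≈ 0.024861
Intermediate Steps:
h(X) = 2 - 29/X
r(K) = 21 (r(K) = 3*7 = 21)
T = 70499/135037 (T = (31583 - 35034)/(-6612 + (2 - 29/143)) = -3451/(-6612 + (2 - 29*1/143)) = -3451/(-6612 + (2 - 29/143)) = -3451/(-6612 + 257/143) = -3451/(-945259/143) = -3451*(-143/945259) = 70499/135037 ≈ 0.52207)
T/r(89 + 152) = (70499/135037)/21 = (70499/135037)*(1/21) = 70499/2835777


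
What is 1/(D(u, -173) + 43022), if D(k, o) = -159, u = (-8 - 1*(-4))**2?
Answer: 1/42863 ≈ 2.3330e-5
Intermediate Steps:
u = 16 (u = (-8 + 4)**2 = (-4)**2 = 16)
1/(D(u, -173) + 43022) = 1/(-159 + 43022) = 1/42863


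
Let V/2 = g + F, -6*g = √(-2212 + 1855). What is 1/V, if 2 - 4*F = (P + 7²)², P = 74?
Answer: -12966/98068409 + 4*I*√357/686478863 ≈ -0.00013221 + 1.1009e-7*I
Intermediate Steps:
F = -15127/4 (F = ½ - (74 + 7²)²/4 = ½ - (74 + 49)²/4 = ½ - ¼*123² = ½ - ¼*15129 = ½ - 15129/4 = -15127/4 ≈ -3781.8)
g = -I*√357/6 (g = -√(-2212 + 1855)/6 = -I*√357/6 ≈ -3.1491*I)
V = -15127/2 - I*√357/3 (V = 2*(-I*√357/6 - 15127/4) = 2*(-15127/4 - I*√357/6) = -15127/2 - I*√357/3 ≈ -7563.5 - 6.2981*I)
1/V = 1/(-15127/2 - I*√357/3)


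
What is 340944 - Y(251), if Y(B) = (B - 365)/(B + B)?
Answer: 85577001/251 ≈ 3.4094e+5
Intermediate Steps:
Y(B) = (-365 + B)/(2*B) (Y(B) = (-365 + B)/((2*B)) = (-365 + B)*(1/(2*B)) = (-365 + B)/(2*B))
340944 - Y(251) = 340944 - (-365 + 251)/(2*251) = 340944 - (-114)/(2*251) = 340944 - 1*(-57/251) = 340944 + 57/251 = 85577001/251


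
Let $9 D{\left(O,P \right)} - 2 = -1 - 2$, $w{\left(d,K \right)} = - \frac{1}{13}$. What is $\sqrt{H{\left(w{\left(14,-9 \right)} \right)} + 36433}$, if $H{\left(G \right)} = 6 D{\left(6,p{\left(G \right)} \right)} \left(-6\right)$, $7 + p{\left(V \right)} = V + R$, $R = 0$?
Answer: $\sqrt{36437} \approx 190.88$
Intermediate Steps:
$w{\left(d,K \right)} = - \frac{1}{13}$ ($w{\left(d,K \right)} = \left(-1\right) \frac{1}{13} = - \frac{1}{13}$)
$p{\left(V \right)} = -7 + V$ ($p{\left(V \right)} = -7 + \left(V + 0\right) = -7 + V$)
$D{\left(O,P \right)} = - \frac{1}{9}$ ($D{\left(O,P \right)} = \frac{2}{9} + \frac{-1 - 2}{9} = \frac{2}{9} + \frac{1}{9} \left(-3\right) = \frac{2}{9} - \frac{1}{3} = - \frac{1}{9}$)
$H{\left(G \right)} = 4$ ($H{\left(G \right)} = 6 \left(- \frac{1}{9}\right) \left(-6\right) = \left(- \frac{2}{3}\right) \left(-6\right) = 4$)
$\sqrt{H{\left(w{\left(14,-9 \right)} \right)} + 36433} = \sqrt{4 + 36433} = \sqrt{36437}$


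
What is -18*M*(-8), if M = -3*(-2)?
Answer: 864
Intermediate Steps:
M = 6
-18*M*(-8) = -18*6*(-8) = -108*(-8) = 864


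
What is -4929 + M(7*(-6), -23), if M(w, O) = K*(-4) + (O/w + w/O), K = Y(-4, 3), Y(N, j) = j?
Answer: -4770713/966 ≈ -4938.6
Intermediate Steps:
K = 3
M(w, O) = -12 + O/w + w/O (M(w, O) = 3*(-4) + (O/w + w/O) = -12 + (O/w + w/O) = -12 + O/w + w/O)
-4929 + M(7*(-6), -23) = -4929 + (-12 - 23/(7*(-6)) + (7*(-6))/(-23)) = -4929 + (-12 - 23/(-42) - 42*(-1/23)) = -4929 + (-12 - 23*(-1/42) + 42/23) = -4929 + (-12 + 23/42 + 42/23) = -4929 - 9299/966 = -4770713/966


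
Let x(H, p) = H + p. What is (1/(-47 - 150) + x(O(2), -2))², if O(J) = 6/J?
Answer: 38416/38809 ≈ 0.98987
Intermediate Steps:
(1/(-47 - 150) + x(O(2), -2))² = (1/(-47 - 150) + (6/2 - 2))² = (1/(-197) + (6*(½) - 2))² = (-1/197 + (3 - 2))² = (-1/197 + 1)² = (196/197)² = 38416/38809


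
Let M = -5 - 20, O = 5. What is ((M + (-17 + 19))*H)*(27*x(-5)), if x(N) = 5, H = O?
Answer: -15525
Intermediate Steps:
H = 5
M = -25
((M + (-17 + 19))*H)*(27*x(-5)) = ((-25 + (-17 + 19))*5)*(27*5) = ((-25 + 2)*5)*135 = -23*5*135 = -115*135 = -15525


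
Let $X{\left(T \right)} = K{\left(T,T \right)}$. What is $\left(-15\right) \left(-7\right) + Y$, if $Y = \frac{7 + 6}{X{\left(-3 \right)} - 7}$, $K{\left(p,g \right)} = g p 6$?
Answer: $\frac{4948}{47} \approx 105.28$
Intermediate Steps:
$K{\left(p,g \right)} = 6 g p$
$X{\left(T \right)} = 6 T^{2}$ ($X{\left(T \right)} = 6 T T = 6 T^{2}$)
$Y = \frac{13}{47}$ ($Y = \frac{7 + 6}{6 \left(-3\right)^{2} - 7} = \frac{13}{6 \cdot 9 - 7} = \frac{13}{54 - 7} = \frac{13}{47} \approx 0.2766$)
$\left(-15\right) \left(-7\right) + Y = \left(-15\right) \left(-7\right) + \frac{13}{47} = 105 + \frac{13}{47} = \frac{4948}{47}$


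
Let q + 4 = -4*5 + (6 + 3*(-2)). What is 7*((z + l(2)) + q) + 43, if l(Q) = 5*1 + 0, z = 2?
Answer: -76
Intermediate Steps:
l(Q) = 5 (l(Q) = 5 + 0 = 5)
q = -24 (q = -4 + (-4*5 + (6 + 3*(-2))) = -4 + (-20 + (6 - 6)) = -4 + (-20 + 0) = -4 - 20 = -24)
7*((z + l(2)) + q) + 43 = 7*((2 + 5) - 24) + 43 = 7*(7 - 24) + 43 = 7*(-17) + 43 = -119 + 43 = -76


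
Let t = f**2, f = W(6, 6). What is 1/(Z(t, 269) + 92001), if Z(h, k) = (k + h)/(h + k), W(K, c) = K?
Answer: 1/92002 ≈ 1.0869e-5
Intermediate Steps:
f = 6
t = 36 (t = 6**2 = 36)
Z(h, k) = 1 (Z(h, k) = (h + k)/(h + k) = 1)
1/(Z(t, 269) + 92001) = 1/(1 + 92001) = 1/92002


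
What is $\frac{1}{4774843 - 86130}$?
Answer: $\frac{1}{4688713} \approx 2.1328 \cdot 10^{-7}$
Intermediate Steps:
$\frac{1}{4774843 - 86130} = \frac{1}{4688713}$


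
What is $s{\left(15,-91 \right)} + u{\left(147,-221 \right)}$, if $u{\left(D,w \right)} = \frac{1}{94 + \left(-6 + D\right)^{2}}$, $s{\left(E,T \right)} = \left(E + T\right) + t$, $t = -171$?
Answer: $- \frac{4933824}{19975} \approx -247.0$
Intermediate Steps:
$s{\left(E,T \right)} = -171 + E + T$ ($s{\left(E,T \right)} = \left(E + T\right) - 171 = -171 + E + T$)
$s{\left(15,-91 \right)} + u{\left(147,-221 \right)} = \left(-171 + 15 - 91\right) + \frac{1}{94 + \left(-6 + 147\right)^{2}} = -247 + \frac{1}{94 + 141^{2}} = -247 + \frac{1}{94 + 19881} = -247 + \frac{1}{19975} = - \frac{4933824}{19975}$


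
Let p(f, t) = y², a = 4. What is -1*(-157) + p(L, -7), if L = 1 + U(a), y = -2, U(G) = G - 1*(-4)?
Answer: 161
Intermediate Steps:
U(G) = 4 + G (U(G) = G + 4 = 4 + G)
L = 9 (L = 1 + (4 + 4) = 1 + 8 = 9)
p(f, t) = 4 (p(f, t) = (-2)² = 4)
-1*(-157) + p(L, -7) = -1*(-157) + 4 = 157 + 4 = 161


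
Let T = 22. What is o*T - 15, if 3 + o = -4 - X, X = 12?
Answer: -433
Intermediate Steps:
o = -19 (o = -3 + (-4 - 1*12) = -3 + (-4 - 12) = -3 - 16 = -19)
o*T - 15 = -19*22 - 15 = -418 - 15 = -433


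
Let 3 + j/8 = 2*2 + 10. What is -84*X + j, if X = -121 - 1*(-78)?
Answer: 3700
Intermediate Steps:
X = -43 (X = -121 + 78 = -43)
j = 88 (j = -24 + 8*(2*2 + 10) = -24 + 8*(4 + 10) = -24 + 8*14 = -24 + 112 = 88)
-84*X + j = -84*(-43) + 88 = 3612 + 88 = 3700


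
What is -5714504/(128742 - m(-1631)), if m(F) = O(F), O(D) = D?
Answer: -5714504/130373 ≈ -43.832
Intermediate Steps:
m(F) = F
-5714504/(128742 - m(-1631)) = -5714504/(128742 - 1*(-1631)) = -5714504/(128742 + 1631) = -5714504/130373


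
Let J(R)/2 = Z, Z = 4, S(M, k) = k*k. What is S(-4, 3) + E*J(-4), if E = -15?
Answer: -111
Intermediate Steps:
S(M, k) = k²
J(R) = 8 (J(R) = 2*4 = 8)
S(-4, 3) + E*J(-4) = 3² - 15*8 = 9 - 120 = -111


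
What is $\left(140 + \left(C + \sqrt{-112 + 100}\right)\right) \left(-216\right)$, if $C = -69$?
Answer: $-15336 - 432 i \sqrt{3} \approx -15336.0 - 748.25 i$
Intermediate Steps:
$\left(140 + \left(C + \sqrt{-112 + 100}\right)\right) \left(-216\right) = \left(140 - \left(69 - \sqrt{-112 + 100}\right)\right) \left(-216\right) = \left(140 - \left(69 - \sqrt{-12}\right)\right) \left(-216\right) = \left(140 - \left(69 - 2 i \sqrt{3}\right)\right) \left(-216\right) = \left(71 + 2 i \sqrt{3}\right) \left(-216\right) = -15336 - 432 i \sqrt{3}$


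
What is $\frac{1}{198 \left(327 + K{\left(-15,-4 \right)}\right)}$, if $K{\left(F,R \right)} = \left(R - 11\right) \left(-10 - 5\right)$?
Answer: $\frac{1}{109296} \approx 9.1495 \cdot 10^{-6}$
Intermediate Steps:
$K{\left(F,R \right)} = 165 - 15 R$ ($K{\left(F,R \right)} = \left(-11 + R\right) \left(-15\right) = 165 - 15 R$)
$\frac{1}{198 \left(327 + K{\left(-15,-4 \right)}\right)} = \frac{1}{198 \left(327 + \left(165 - -60\right)\right)} = \frac{1}{198 \left(327 + \left(165 + 60\right)\right)} = \frac{1}{198 \left(327 + 225\right)} = \frac{1}{198 \cdot 552} = \frac{1}{109296}$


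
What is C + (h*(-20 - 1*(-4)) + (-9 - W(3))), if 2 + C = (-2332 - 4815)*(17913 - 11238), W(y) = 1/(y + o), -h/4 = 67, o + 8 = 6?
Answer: -47701949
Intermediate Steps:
o = -2 (o = -8 + 6 = -2)
h = -268 (h = -4*67 = -268)
W(y) = 1/(-2 + y) (W(y) = 1/(y - 2) = 1/(-2 + y))
C = -47706227 (C = -2 + (-2332 - 4815)*(17913 - 11238) = -2 - 7147*6675 = -2 - 47706225 = -47706227)
C + (h*(-20 - 1*(-4)) + (-9 - W(3))) = -47706227 + (-268*(-20 - 1*(-4)) + (-9 - 1/(-2 + 3))) = -47706227 + (-268*(-20 + 4) + (-9 - 1/1)) = -47706227 + (-268*(-16) + (-9 - 1*1)) = -47706227 + (4288 + (-9 - 1)) = -47706227 + (4288 - 10) = -47706227 + 4278 = -47701949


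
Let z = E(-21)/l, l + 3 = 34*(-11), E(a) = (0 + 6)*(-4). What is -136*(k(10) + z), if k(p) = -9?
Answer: 458184/377 ≈ 1215.3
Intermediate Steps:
E(a) = -24 (E(a) = 6*(-4) = -24)
l = -377 (l = -3 + 34*(-11) = -3 - 374 = -377)
z = 24/377 (z = -24/(-377) = -24*(-1/377) = 24/377 ≈ 0.063661)
-136*(k(10) + z) = -136*(-9 + 24/377) = -136*(-3369/377) = 458184/377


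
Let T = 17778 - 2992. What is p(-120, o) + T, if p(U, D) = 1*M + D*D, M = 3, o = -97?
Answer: 24198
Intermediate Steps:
T = 14786
p(U, D) = 3 + D**2 (p(U, D) = 1*3 + D*D = 3 + D**2)
p(-120, o) + T = (3 + (-97)**2) + 14786 = (3 + 9409) + 14786 = 9412 + 14786 = 24198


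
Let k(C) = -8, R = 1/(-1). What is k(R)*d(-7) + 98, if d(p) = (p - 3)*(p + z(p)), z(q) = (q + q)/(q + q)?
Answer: -382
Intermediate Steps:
R = -1
z(q) = 1 (z(q) = (2*q)/((2*q)) = (2*q)*(1/(2*q)) = 1)
d(p) = (1 + p)*(-3 + p) (d(p) = (p - 3)*(p + 1) = (-3 + p)*(1 + p) = (1 + p)*(-3 + p))
k(R)*d(-7) + 98 = -8*(-3 + (-7)² - 2*(-7)) + 98 = -8*(-3 + 49 + 14) + 98 = -8*60 + 98 = -480 + 98 = -382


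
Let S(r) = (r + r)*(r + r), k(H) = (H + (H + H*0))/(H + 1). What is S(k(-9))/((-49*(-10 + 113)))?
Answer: -81/20188 ≈ -0.0040123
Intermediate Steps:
k(H) = 2*H/(1 + H) (k(H) = (H + (H + 0))/(1 + H) = (H + H)/(1 + H) = (2*H)/(1 + H) = 2*H/(1 + H))
S(r) = 4*r² (S(r) = (2*r)*(2*r) = 4*r²)
S(k(-9))/((-49*(-10 + 113))) = (4*(2*(-9)/(1 - 9))²)/((-49*(-10 + 113))) = (4*(2*(-9)/(-8))²)/((-49*103)) = (4*(2*(-9)*(-⅛))²)/(-5047) = (4*(9/4)²)*(-1/5047) = (4*(81/16))*(-1/5047) = (81/4)*(-1/5047) = -81/20188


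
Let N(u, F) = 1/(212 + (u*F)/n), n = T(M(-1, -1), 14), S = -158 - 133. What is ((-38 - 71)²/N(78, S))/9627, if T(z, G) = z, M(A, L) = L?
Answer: 272193710/9627 ≈ 28274.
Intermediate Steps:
S = -291
n = -1
N(u, F) = 1/(212 - F*u) (N(u, F) = 1/(212 + (u*F)/(-1)) = 1/(212 + (F*u)*(-1)) = 1/(212 - F*u))
((-38 - 71)²/N(78, S))/9627 = ((-38 - 71)²/((-1/(-212 - 291*78))))/9627 = ((-109)²/((-1/(-212 - 22698))))*(1/9627) = (11881/((-1/(-22910))))*(1/9627) = (11881/((-1*(-1/22910))))*(1/9627) = (11881/(1/22910))*(1/9627) = (11881*22910)*(1/9627) = 272193710*(1/9627) = 272193710/9627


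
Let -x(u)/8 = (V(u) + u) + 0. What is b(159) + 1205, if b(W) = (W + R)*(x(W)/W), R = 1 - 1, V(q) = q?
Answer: -1339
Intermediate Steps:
x(u) = -16*u (x(u) = -8*((u + u) + 0) = -8*(2*u + 0) = -16*u)
R = 0
b(W) = -16*W (b(W) = (W + 0)*((-16*W)/W) = W*(-16) = -16*W)
b(159) + 1205 = -16*159 + 1205 = -2544 + 1205 = -1339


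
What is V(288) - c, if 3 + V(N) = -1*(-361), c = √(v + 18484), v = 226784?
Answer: 358 - 18*√757 ≈ -137.25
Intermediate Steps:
c = 18*√757 (c = √(226784 + 18484) = √245268 = 18*√757 ≈ 495.25)
V(N) = 358 (V(N) = -3 - 1*(-361) = -3 + 361 = 358)
V(288) - c = 358 - 18*√757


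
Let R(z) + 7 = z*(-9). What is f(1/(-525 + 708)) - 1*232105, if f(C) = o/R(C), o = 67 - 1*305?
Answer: -49895316/215 ≈ -2.3207e+5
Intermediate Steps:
o = -238 (o = 67 - 305 = -238)
R(z) = -7 - 9*z (R(z) = -7 + z*(-9) = -7 - 9*z)
f(C) = -238/(-7 - 9*C)
f(1/(-525 + 708)) - 1*232105 = 238/(7 + 9/(-525 + 708)) - 1*232105 = 238/(7 + 9/183) - 232105 = 238/(7 + 9*(1/183)) - 232105 = 238/(7 + 3/61) - 232105 = 238/(430/61) - 232105 = 238*(61/430) - 232105 = 7259/215 - 232105 = -49895316/215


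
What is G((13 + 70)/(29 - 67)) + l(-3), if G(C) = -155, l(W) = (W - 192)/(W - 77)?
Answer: -2441/16 ≈ -152.56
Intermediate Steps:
l(W) = (-192 + W)/(-77 + W)
G((13 + 70)/(29 - 67)) + l(-3) = -155 + (-192 - 3)/(-77 - 3) = -155 - 195/(-80) = -155 - 1/80*(-195) = -155 + 39/16 = -2441/16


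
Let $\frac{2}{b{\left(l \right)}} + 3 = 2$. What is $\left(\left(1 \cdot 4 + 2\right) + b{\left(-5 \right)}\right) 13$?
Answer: $52$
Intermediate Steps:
$b{\left(l \right)} = -2$ ($b{\left(l \right)} = \frac{2}{-3 + 2} = \frac{2}{-1} = 2 \left(-1\right) = -2$)
$\left(\left(1 \cdot 4 + 2\right) + b{\left(-5 \right)}\right) 13 = \left(\left(1 \cdot 4 + 2\right) - 2\right) 13 = \left(\left(4 + 2\right) - 2\right) 13 = \left(6 - 2\right) 13 = 4 \cdot 13 = 52$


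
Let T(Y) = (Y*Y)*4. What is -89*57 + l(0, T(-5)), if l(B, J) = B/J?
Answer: -5073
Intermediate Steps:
T(Y) = 4*Y² (T(Y) = Y²*4 = 4*Y²)
-89*57 + l(0, T(-5)) = -89*57 + 0/((4*(-5)²)) = -5073 + 0/((4*25)) = -5073 + 0/100 = -5073 + 0*(1/100) = -5073 + 0 = -5073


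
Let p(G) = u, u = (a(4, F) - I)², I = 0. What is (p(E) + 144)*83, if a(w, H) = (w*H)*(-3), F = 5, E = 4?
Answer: 310752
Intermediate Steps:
a(w, H) = -3*H*w (a(w, H) = (H*w)*(-3) = -3*H*w)
u = 3600 (u = (-3*5*4 - 1*0)² = (-60 + 0)² = (-60)² = 3600)
p(G) = 3600
(p(E) + 144)*83 = (3600 + 144)*83 = 3744*83 = 310752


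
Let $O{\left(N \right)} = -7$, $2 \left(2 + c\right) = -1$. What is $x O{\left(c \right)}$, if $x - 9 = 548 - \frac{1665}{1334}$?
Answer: $- \frac{5189611}{1334} \approx -3890.3$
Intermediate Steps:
$c = - \frac{5}{2}$ ($c = -2 + \frac{1}{2} \left(-1\right) = -2 - \frac{1}{2} = - \frac{5}{2} \approx -2.5$)
$x = \frac{741373}{1334}$ ($x = 9 + \left(548 - \frac{1665}{1334}\right) = 9 + \frac{729367}{1334} = \frac{741373}{1334} \approx 555.75$)
$x O{\left(c \right)} = \frac{741373}{1334} \left(-7\right) = - \frac{5189611}{1334}$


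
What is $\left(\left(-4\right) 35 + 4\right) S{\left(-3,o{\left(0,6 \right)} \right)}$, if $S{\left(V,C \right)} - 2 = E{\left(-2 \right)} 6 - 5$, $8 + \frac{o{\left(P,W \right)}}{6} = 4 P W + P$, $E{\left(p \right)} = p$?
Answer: $2040$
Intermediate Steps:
$o{\left(P,W \right)} = -48 + 6 P + 24 P W$ ($o{\left(P,W \right)} = -48 + 6 \left(4 P W + P\right) = -48 + 6 \left(P + 4 P W\right) = -48 + \left(6 P + 24 P W\right) = -48 + 6 P + 24 P W$)
$S{\left(V,C \right)} = -15$ ($S{\left(V,C \right)} = 2 - 17 = -15$)
$\left(\left(-4\right) 35 + 4\right) S{\left(-3,o{\left(0,6 \right)} \right)} = \left(\left(-4\right) 35 + 4\right) \left(-15\right) = \left(-140 + 4\right) \left(-15\right) = \left(-136\right) \left(-15\right) = 2040$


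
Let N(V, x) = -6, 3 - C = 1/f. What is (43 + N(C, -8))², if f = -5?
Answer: 1369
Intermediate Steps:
C = 16/5 (C = 3 - 1/(-5) = 3 - 1*(-⅕) = 3 + ⅕ = 16/5 ≈ 3.2000)
(43 + N(C, -8))² = (43 - 6)² = 37² = 1369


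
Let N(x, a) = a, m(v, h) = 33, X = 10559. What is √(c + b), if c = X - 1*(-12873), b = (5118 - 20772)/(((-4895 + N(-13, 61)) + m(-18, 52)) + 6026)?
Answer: √28688546/35 ≈ 153.03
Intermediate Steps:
b = -15654/1225 (b = (5118 - 20772)/(((-4895 + 61) + 33) + 6026) = -15654/((-4834 + 33) + 6026) = -15654/(-4801 + 6026) = -15654/1225 ≈ -12.779)
c = 23432 (c = 10559 - 1*(-12873) = 10559 + 12873 = 23432)
√(c + b) = √(23432 - 15654/1225) = √(28688546/1225) = √28688546/35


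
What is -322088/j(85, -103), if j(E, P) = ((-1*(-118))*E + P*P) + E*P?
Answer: -80522/2971 ≈ -27.103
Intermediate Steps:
j(E, P) = P² + 118*E + E*P (j(E, P) = (118*E + P²) + E*P = (P² + 118*E) + E*P = P² + 118*E + E*P)
-322088/j(85, -103) = -322088/((-103)² + 118*85 + 85*(-103)) = -322088/(10609 + 10030 - 8755) = -322088/11884 = -322088*1/11884 = -80522/2971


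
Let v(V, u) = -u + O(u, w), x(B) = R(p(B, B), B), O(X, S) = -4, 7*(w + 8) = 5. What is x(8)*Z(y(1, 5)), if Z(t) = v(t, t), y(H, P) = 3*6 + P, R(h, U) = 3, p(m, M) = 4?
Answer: -81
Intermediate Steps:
w = -51/7 (w = -8 + (⅐)*5 = -8 + 5/7 = -51/7 ≈ -7.2857)
x(B) = 3
v(V, u) = -4 - u (v(V, u) = -u - 4 = -4 - u)
y(H, P) = 18 + P
Z(t) = -4 - t
x(8)*Z(y(1, 5)) = 3*(-4 - (18 + 5)) = 3*(-4 - 1*23) = 3*(-4 - 23) = 3*(-27) = -81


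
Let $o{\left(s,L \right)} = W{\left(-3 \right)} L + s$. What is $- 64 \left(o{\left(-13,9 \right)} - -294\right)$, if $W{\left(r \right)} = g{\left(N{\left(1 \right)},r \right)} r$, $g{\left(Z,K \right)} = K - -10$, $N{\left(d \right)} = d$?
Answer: $-5888$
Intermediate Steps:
$g{\left(Z,K \right)} = 10 + K$ ($g{\left(Z,K \right)} = K + 10 = 10 + K$)
$W{\left(r \right)} = r \left(10 + r\right)$ ($W{\left(r \right)} = \left(10 + r\right) r = r \left(10 + r\right)$)
$o{\left(s,L \right)} = s - 21 L$ ($o{\left(s,L \right)} = - 3 \left(10 - 3\right) L + s = \left(-3\right) 7 L + s = - 21 L + s = s - 21 L$)
$- 64 \left(o{\left(-13,9 \right)} - -294\right) = - 64 \left(\left(-13 - 189\right) - -294\right) = - 64 \left(\left(-13 - 189\right) + 294\right) = - 64 \left(-202 + 294\right) = \left(-64\right) 92 = -5888$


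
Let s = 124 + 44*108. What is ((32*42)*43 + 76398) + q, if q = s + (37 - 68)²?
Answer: 140027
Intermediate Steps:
s = 4876 (s = 124 + 4752 = 4876)
q = 5837 (q = 4876 + (37 - 68)² = 4876 + (-31)² = 4876 + 961 = 5837)
((32*42)*43 + 76398) + q = ((32*42)*43 + 76398) + 5837 = (1344*43 + 76398) + 5837 = (57792 + 76398) + 5837 = 134190 + 5837 = 140027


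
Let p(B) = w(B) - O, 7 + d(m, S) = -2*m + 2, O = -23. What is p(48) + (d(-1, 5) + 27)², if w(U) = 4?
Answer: 603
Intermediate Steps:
d(m, S) = -5 - 2*m (d(m, S) = -7 + (-2*m + 2) = -7 + (2 - 2*m) = -5 - 2*m)
p(B) = 27 (p(B) = 4 - 1*(-23) = 4 + 23 = 27)
p(48) + (d(-1, 5) + 27)² = 27 + ((-5 - 2*(-1)) + 27)² = 27 + ((-5 + 2) + 27)² = 27 + (-3 + 27)² = 27 + 24² = 27 + 576 = 603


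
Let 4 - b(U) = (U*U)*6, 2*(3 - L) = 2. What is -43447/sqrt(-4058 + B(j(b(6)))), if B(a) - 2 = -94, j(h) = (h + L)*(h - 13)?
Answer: 43447*I*sqrt(166)/830 ≈ 674.43*I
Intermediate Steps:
L = 2 (L = 3 - 1/2*2 = 3 - 1 = 2)
b(U) = 4 - 6*U**2 (b(U) = 4 - U*U*6 = 4 - U**2*6 = 4 - 6*U**2)
j(h) = (-13 + h)*(2 + h) (j(h) = (h + 2)*(h - 13) = (2 + h)*(-13 + h) = (-13 + h)*(2 + h))
B(a) = -92 (B(a) = 2 - 94 = -92)
-43447/sqrt(-4058 + B(j(b(6)))) = -43447/sqrt(-4058 - 92) = -43447*(-I*sqrt(166)/830) = -(-43447)*I*sqrt(166)/830 = 43447*I*sqrt(166)/830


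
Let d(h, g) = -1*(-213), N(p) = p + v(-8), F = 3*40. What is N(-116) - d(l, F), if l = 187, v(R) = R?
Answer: -337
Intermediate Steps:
F = 120
N(p) = -8 + p (N(p) = p - 8 = -8 + p)
d(h, g) = 213
N(-116) - d(l, F) = (-8 - 116) - 1*213 = -124 - 213 = -337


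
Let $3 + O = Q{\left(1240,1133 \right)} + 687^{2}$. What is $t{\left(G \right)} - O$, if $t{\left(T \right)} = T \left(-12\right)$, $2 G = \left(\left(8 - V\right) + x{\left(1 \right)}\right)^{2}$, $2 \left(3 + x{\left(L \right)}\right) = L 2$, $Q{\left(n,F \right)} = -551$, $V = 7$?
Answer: $-471421$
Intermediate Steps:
$x{\left(L \right)} = -3 + L$ ($x{\left(L \right)} = -3 + \frac{L 2}{2} = -3 + \frac{2 L}{2} = -3 + L$)
$G = \frac{1}{2}$ ($G = \frac{\left(\left(8 - 7\right) + \left(-3 + 1\right)\right)^{2}}{2} = \frac{\left(\left(8 - 7\right) - 2\right)^{2}}{2} = \frac{\left(1 - 2\right)^{2}}{2} = \frac{\left(-1\right)^{2}}{2} = \frac{1}{2} \cdot 1 = \frac{1}{2} \approx 0.5$)
$t{\left(T \right)} = - 12 T$
$O = 471415$ ($O = -3 - \left(551 - 687^{2}\right) = -3 + \left(-551 + 471969\right) = -3 + 471418 = 471415$)
$t{\left(G \right)} - O = \left(-12\right) \frac{1}{2} - 471415 = -6 - 471415 = -471421$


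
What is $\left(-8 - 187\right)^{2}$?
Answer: $38025$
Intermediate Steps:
$\left(-8 - 187\right)^{2} = \left(-195\right)^{2} = 38025$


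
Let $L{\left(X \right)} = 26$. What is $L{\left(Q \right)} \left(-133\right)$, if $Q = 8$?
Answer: $-3458$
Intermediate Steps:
$L{\left(Q \right)} \left(-133\right) = 26 \left(-133\right) = -3458$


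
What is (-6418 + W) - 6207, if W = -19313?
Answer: -31938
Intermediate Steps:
(-6418 + W) - 6207 = (-6418 - 19313) - 6207 = -25731 - 6207 = -31938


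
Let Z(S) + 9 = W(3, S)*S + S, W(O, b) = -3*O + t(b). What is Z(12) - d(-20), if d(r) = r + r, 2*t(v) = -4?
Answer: -89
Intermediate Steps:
t(v) = -2 (t(v) = (1/2)*(-4) = -2)
d(r) = 2*r
W(O, b) = -2 - 3*O (W(O, b) = -3*O - 2 = -2 - 3*O)
Z(S) = -9 - 10*S (Z(S) = -9 + ((-2 - 3*3)*S + S) = -9 + ((-2 - 9)*S + S) = -9 + (-11*S + S) = -9 - 10*S)
Z(12) - d(-20) = (-9 - 10*12) - 2*(-20) = (-9 - 120) - 1*(-40) = -129 + 40 = -89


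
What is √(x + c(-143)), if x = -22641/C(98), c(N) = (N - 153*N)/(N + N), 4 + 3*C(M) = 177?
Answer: I*√14025283/173 ≈ 21.648*I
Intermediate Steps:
C(M) = 173/3 (C(M) = -4/3 + (⅓)*177 = -4/3 + 59 = 173/3)
c(N) = -76 (c(N) = (-152*N)/((2*N)) = (-152*N)*(1/(2*N)) = -76)
x = -67923/173 (x = -22641/173/3 = -22641*3/173 = -67923/173 ≈ -392.62)
√(x + c(-143)) = √(-67923/173 - 76) = √(-81071/173) = I*√14025283/173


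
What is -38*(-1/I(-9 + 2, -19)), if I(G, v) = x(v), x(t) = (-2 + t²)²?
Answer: 38/128881 ≈ 0.00029485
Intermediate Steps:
I(G, v) = (-2 + v²)²
-38*(-1/I(-9 + 2, -19)) = -38*(-1/(-2 + (-19)²)²) = -38*(-1/(-2 + 361)²) = -38/((-1*359²)) = -38/((-1*128881)) = -38/(-128881) = -38*(-1/128881) = 38/128881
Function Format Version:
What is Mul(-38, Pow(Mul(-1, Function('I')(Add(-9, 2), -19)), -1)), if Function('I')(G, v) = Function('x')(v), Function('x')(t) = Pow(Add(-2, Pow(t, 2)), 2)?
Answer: Rational(38, 128881) ≈ 0.00029485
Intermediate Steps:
Function('I')(G, v) = Pow(Add(-2, Pow(v, 2)), 2)
Mul(-38, Pow(Mul(-1, Function('I')(Add(-9, 2), -19)), -1)) = Mul(-38, Pow(Mul(-1, Pow(Add(-2, Pow(-19, 2)), 2)), -1)) = Mul(-38, Pow(Mul(-1, Pow(Add(-2, 361), 2)), -1)) = Mul(-38, Pow(Mul(-1, Pow(359, 2)), -1)) = Mul(-38, Pow(Mul(-1, 128881), -1)) = Mul(-38, Pow(-128881, -1)) = Mul(-38, Rational(-1, 128881)) = Rational(38, 128881)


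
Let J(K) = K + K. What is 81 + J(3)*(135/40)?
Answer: 405/4 ≈ 101.25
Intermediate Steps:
J(K) = 2*K
81 + J(3)*(135/40) = 81 + (2*3)*(135/40) = 81 + 6*(135*(1/40)) = 81 + 6*(27/8) = 81 + 81/4 = 405/4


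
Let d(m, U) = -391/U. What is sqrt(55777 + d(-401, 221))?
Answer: sqrt(9426014)/13 ≈ 236.17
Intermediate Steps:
sqrt(55777 + d(-401, 221)) = sqrt(55777 - 391/221) = sqrt(55777 - 391*1/221) = sqrt(55777 - 23/13) = sqrt(725078/13) = sqrt(9426014)/13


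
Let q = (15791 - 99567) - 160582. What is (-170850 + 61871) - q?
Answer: 135379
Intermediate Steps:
q = -244358 (q = -83776 - 160582 = -244358)
(-170850 + 61871) - q = (-170850 + 61871) - 1*(-244358) = -108979 + 244358 = 135379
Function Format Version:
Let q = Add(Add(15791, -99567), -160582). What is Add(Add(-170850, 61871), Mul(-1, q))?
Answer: 135379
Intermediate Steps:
q = -244358 (q = Add(-83776, -160582) = -244358)
Add(Add(-170850, 61871), Mul(-1, q)) = Add(Add(-170850, 61871), Mul(-1, -244358)) = Add(-108979, 244358) = 135379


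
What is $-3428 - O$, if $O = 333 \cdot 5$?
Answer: $-5093$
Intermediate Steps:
$O = 1665$
$-3428 - O = -3428 - 1665 = -5093$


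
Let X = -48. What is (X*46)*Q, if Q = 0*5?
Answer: 0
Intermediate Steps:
Q = 0
(X*46)*Q = -48*46*0 = -2208*0 = 0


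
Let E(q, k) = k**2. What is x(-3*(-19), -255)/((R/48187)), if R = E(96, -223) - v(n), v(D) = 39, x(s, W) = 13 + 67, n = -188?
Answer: 385496/4969 ≈ 77.580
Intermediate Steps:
x(s, W) = 80
R = 49690 (R = (-223)**2 - 1*39 = 49729 - 39 = 49690)
x(-3*(-19), -255)/((R/48187)) = 80/((49690/48187)) = 80/((49690*(1/48187))) = 80/(49690/48187) = 80*(48187/49690) = 385496/4969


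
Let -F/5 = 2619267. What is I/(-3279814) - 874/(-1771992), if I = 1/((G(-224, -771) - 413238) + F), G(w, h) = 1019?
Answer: 2420190370004971/4906816903809612522 ≈ 0.00049323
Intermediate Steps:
F = -13096335 (F = -5*2619267 = -13096335)
I = -1/13508554 (I = 1/((1019 - 413238) - 13096335) = 1/(-412219 - 13096335) = 1/(-13508554) = -1/13508554 ≈ -7.4027e-8)
I/(-3279814) - 874/(-1771992) = -1/13508554/(-3279814) - 874/(-1771992) = -1/13508554*(-1/3279814) - 874*(-1/1771992) = 1/44305544528956 + 437/885996 = 2420190370004971/4906816903809612522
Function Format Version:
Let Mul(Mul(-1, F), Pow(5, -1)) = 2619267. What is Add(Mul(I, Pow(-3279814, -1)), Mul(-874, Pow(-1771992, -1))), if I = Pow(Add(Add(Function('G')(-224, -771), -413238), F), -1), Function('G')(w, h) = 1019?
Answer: Rational(2420190370004971, 4906816903809612522) ≈ 0.00049323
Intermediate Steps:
F = -13096335 (F = Mul(-5, 2619267) = -13096335)
I = Rational(-1, 13508554) (I = Pow(Add(Add(1019, -413238), -13096335), -1) = Pow(Add(-412219, -13096335), -1) = Pow(-13508554, -1) = Rational(-1, 13508554) ≈ -7.4027e-8)
Add(Mul(I, Pow(-3279814, -1)), Mul(-874, Pow(-1771992, -1))) = Add(Mul(Rational(-1, 13508554), Pow(-3279814, -1)), Mul(-874, Pow(-1771992, -1))) = Add(Mul(Rational(-1, 13508554), Rational(-1, 3279814)), Mul(-874, Rational(-1, 1771992))) = Add(Rational(1, 44305544528956), Rational(437, 885996)) = Rational(2420190370004971, 4906816903809612522)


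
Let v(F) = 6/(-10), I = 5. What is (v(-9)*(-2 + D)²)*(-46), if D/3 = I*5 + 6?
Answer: 1142778/5 ≈ 2.2856e+5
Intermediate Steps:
v(F) = -⅗ (v(F) = 6*(-⅒) = -⅗)
D = 93 (D = 3*(5*5 + 6) = 3*(25 + 6) = 3*31 = 93)
(v(-9)*(-2 + D)²)*(-46) = -3*(-2 + 93)²/5*(-46) = -⅗*91²*(-46) = -⅗*8281*(-46) = -24843/5*(-46) = 1142778/5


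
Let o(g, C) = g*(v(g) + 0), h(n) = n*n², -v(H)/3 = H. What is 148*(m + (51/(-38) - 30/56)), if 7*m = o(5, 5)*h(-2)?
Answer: 1650237/133 ≈ 12408.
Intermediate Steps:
v(H) = -3*H
h(n) = n³
o(g, C) = -3*g² (o(g, C) = g*(-3*g + 0) = g*(-3*g) = -3*g²)
m = 600/7 (m = (-3*5²*(-2)³)/7 = (-3*25*(-8))/7 = (-75*(-8))/7 = (⅐)*600 = 600/7 ≈ 85.714)
148*(m + (51/(-38) - 30/56)) = 148*(600/7 + (51/(-38) - 30/56)) = 148*(600/7 + (51*(-1/38) - 30*1/56)) = 148*(600/7 + (-51/38 - 15/28)) = 148*(600/7 - 999/532) = 148*(44601/532) = 1650237/133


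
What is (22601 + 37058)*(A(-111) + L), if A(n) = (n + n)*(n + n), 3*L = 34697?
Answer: 10890690791/3 ≈ 3.6302e+9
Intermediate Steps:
L = 34697/3 (L = (⅓)*34697 = 34697/3 ≈ 11566.)
A(n) = 4*n² (A(n) = (2*n)*(2*n) = 4*n²)
(22601 + 37058)*(A(-111) + L) = (22601 + 37058)*(4*(-111)² + 34697/3) = 59659*(4*12321 + 34697/3) = 59659*(49284 + 34697/3) = 59659*(182549/3) = 10890690791/3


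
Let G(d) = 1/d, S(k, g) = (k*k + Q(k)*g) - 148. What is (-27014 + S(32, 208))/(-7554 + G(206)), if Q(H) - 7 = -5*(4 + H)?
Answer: 12797132/1556123 ≈ 8.2237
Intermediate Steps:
Q(H) = -13 - 5*H (Q(H) = 7 - 5*(4 + H) = 7 + (-20 - 5*H) = -13 - 5*H)
S(k, g) = -148 + k² + g*(-13 - 5*k) (S(k, g) = (k*k + (-13 - 5*k)*g) - 148 = (k² + g*(-13 - 5*k)) - 148 = -148 + k² + g*(-13 - 5*k))
(-27014 + S(32, 208))/(-7554 + G(206)) = (-27014 + (-148 + 32² - 1*208*(13 + 5*32)))/(-7554 + 1/206) = (-27014 + (-148 + 1024 - 1*208*(13 + 160)))/(-7554 + 1/206) = (-27014 + (-148 + 1024 - 1*208*173))/(-1556123/206) = (-27014 + (-148 + 1024 - 35984))*(-206/1556123) = (-27014 - 35108)*(-206/1556123) = -62122*(-206/1556123) = 12797132/1556123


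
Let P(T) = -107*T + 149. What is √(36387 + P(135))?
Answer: √22091 ≈ 148.63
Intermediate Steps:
P(T) = 149 - 107*T
√(36387 + P(135)) = √(36387 + (149 - 107*135)) = √(36387 + (149 - 14445)) = √(36387 - 14296) = √22091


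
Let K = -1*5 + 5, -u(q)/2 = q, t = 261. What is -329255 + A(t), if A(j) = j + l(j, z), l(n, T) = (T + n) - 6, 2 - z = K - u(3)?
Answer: -328743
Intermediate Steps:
u(q) = -2*q
K = 0 (K = -5 + 5 = 0)
z = -4 (z = 2 - (0 - (-2)*3) = 2 - (0 - 1*(-6)) = 2 - (0 + 6) = 2 - 1*6 = 2 - 6 = -4)
l(n, T) = -6 + T + n
A(j) = -10 + 2*j (A(j) = j + (-6 - 4 + j) = j + (-10 + j) = -10 + 2*j)
-329255 + A(t) = -329255 + (-10 + 2*261) = -329255 + (-10 + 522) = -329255 + 512 = -328743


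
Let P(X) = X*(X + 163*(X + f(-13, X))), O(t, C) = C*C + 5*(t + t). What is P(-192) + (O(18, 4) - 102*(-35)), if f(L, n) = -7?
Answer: 6268534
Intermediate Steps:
O(t, C) = C**2 + 10*t (O(t, C) = C**2 + 5*(2*t) = C**2 + 10*t)
P(X) = X*(-1141 + 164*X) (P(X) = X*(X + 163*(X - 7)) = X*(X + 163*(-7 + X)) = X*(X + (-1141 + 163*X)) = X*(-1141 + 164*X))
P(-192) + (O(18, 4) - 102*(-35)) = -192*(-1141 + 164*(-192)) + ((4**2 + 10*18) - 102*(-35)) = -192*(-1141 - 31488) + ((16 + 180) + 3570) = -192*(-32629) + (196 + 3570) = 6264768 + 3766 = 6268534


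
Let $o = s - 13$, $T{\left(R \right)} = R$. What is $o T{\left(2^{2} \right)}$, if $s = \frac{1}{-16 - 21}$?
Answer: $- \frac{1928}{37} \approx -52.108$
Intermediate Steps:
$s = - \frac{1}{37}$ ($s = \frac{1}{-37} = - \frac{1}{37} \approx -0.027027$)
$o = - \frac{482}{37}$ ($o = - \frac{1}{37} - 13 = - \frac{482}{37} \approx -13.027$)
$o T{\left(2^{2} \right)} = - \frac{482 \cdot 2^{2}}{37} = \left(- \frac{482}{37}\right) 4 = - \frac{1928}{37}$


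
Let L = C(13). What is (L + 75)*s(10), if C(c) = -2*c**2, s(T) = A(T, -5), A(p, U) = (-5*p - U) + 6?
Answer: 10257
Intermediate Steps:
A(p, U) = 6 - U - 5*p (A(p, U) = (-U - 5*p) + 6 = 6 - U - 5*p)
s(T) = 11 - 5*T (s(T) = 6 - 1*(-5) - 5*T = 6 + 5 - 5*T = 11 - 5*T)
L = -338 (L = -2*13**2 = -2*169 = -338)
(L + 75)*s(10) = (-338 + 75)*(11 - 5*10) = -263*(11 - 50) = -263*(-39) = 10257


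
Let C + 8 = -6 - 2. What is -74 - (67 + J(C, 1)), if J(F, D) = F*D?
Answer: -125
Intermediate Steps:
C = -16 (C = -8 + (-6 - 2) = -8 - 8 = -16)
J(F, D) = D*F
-74 - (67 + J(C, 1)) = -74 - (67 + 1*(-16)) = -74 - (67 - 16) = -74 - 1*51 = -74 - 51 = -125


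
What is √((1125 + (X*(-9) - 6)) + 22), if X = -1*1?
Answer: 5*√46 ≈ 33.912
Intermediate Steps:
X = -1
√((1125 + (X*(-9) - 6)) + 22) = √((1125 + (-1*(-9) - 6)) + 22) = √((1125 + (9 - 6)) + 22) = √((1125 + 3) + 22) = √(1128 + 22) = √1150 = 5*√46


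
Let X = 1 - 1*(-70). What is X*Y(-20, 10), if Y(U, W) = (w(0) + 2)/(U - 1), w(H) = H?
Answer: -142/21 ≈ -6.7619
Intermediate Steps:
X = 71 (X = 1 + 70 = 71)
Y(U, W) = 2/(-1 + U) (Y(U, W) = (0 + 2)/(U - 1) = 2/(-1 + U))
X*Y(-20, 10) = 71*(2/(-1 - 20)) = 71*(2/(-21)) = 71*(2*(-1/21)) = 71*(-2/21) = -142/21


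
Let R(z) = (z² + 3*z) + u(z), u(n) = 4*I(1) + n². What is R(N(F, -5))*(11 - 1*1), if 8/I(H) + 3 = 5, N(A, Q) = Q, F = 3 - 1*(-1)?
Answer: 510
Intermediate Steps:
F = 4 (F = 3 + 1 = 4)
I(H) = 4 (I(H) = 8/(-3 + 5) = 8/2 = 8*(½) = 4)
u(n) = 16 + n² (u(n) = 4*4 + n² = 16 + n²)
R(z) = 16 + 2*z² + 3*z (R(z) = (z² + 3*z) + (16 + z²) = 16 + 2*z² + 3*z)
R(N(F, -5))*(11 - 1*1) = (16 + 2*(-5)² + 3*(-5))*(11 - 1*1) = (16 + 2*25 - 15)*(11 - 1) = (16 + 50 - 15)*10 = 51*10 = 510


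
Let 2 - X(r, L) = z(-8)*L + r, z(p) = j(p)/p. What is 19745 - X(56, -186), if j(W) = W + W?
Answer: 19427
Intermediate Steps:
j(W) = 2*W
z(p) = 2 (z(p) = (2*p)/p = 2)
X(r, L) = 2 - r - 2*L (X(r, L) = 2 - (2*L + r) = 2 - (r + 2*L) = 2 + (-r - 2*L) = 2 - r - 2*L)
19745 - X(56, -186) = 19745 - (2 - 1*56 - 2*(-186)) = 19745 - (2 - 56 + 372) = 19745 - 1*318 = 19745 - 318 = 19427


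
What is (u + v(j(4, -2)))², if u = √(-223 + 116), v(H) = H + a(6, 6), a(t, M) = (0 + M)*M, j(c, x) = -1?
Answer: (35 + I*√107)² ≈ 1118.0 + 724.09*I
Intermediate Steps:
a(t, M) = M² (a(t, M) = M*M = M²)
v(H) = 36 + H (v(H) = H + 6² = H + 36 = 36 + H)
u = I*√107 (u = √(-107) = I*√107 ≈ 10.344*I)
(u + v(j(4, -2)))² = (I*√107 + (36 - 1))² = (I*√107 + 35)² = (35 + I*√107)²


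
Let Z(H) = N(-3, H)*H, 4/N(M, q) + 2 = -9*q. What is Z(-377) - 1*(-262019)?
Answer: 888504921/3391 ≈ 2.6202e+5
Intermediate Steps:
N(M, q) = 4/(-2 - 9*q)
Z(H) = -4*H/(2 + 9*H) (Z(H) = (-4/(2 + 9*H))*H = -4*H/(2 + 9*H))
Z(-377) - 1*(-262019) = -4*(-377)/(2 + 9*(-377)) - 1*(-262019) = -4*(-377)/(2 - 3393) + 262019 = -4*(-377)/(-3391) + 262019 = -4*(-377)*(-1/3391) + 262019 = -1508/3391 + 262019 = 888504921/3391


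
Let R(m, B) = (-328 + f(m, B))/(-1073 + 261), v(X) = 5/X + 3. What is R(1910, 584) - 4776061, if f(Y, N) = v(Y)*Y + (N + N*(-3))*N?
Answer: -3877484827/812 ≈ -4.7752e+6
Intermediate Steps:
v(X) = 3 + 5/X
f(Y, N) = -2*N**2 + Y*(3 + 5/Y) (f(Y, N) = (3 + 5/Y)*Y + (N + N*(-3))*N = Y*(3 + 5/Y) + (N - 3*N)*N = Y*(3 + 5/Y) + (-2*N)*N = Y*(3 + 5/Y) - 2*N**2 = -2*N**2 + Y*(3 + 5/Y))
R(m, B) = 323/812 - 3*m/812 + B**2/406 (R(m, B) = (-328 + (5 - 2*B**2 + 3*m))/(-1073 + 261) = (-323 - 2*B**2 + 3*m)/(-812) = (-323 - 2*B**2 + 3*m)*(-1/812) = 323/812 - 3*m/812 + B**2/406)
R(1910, 584) - 4776061 = (323/812 - 3/812*1910 + (1/406)*584**2) - 4776061 = (323/812 - 2865/406 + (1/406)*341056) - 4776061 = (323/812 - 2865/406 + 170528/203) - 4776061 = 676705/812 - 4776061 = -3877484827/812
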